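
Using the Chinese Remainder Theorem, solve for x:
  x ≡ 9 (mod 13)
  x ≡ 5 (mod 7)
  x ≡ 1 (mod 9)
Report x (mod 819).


Moduli 13, 7, 9 are pairwise coprime; by CRT there is a unique solution modulo M = 13 · 7 · 9 = 819.
Solve pairwise, accumulating the modulus:
  Start with x ≡ 9 (mod 13).
  Combine with x ≡ 5 (mod 7): since gcd(13, 7) = 1, we get a unique residue mod 91.
    Write x = 9 + 13·t and substitute into x ≡ 5 (mod 7): 13·t ≡ 5 − 9 = -4 (mod 7).
    Reduce coefficients mod 7: 6·t ≡ 3 (mod 7).
    The inverse of 6 mod 7 is 6 (since 6·6 = 36 = 5·7 + 1), so t ≡ 6·3 = 18 ≡ 4 (mod 7).
    Then x = 9 + 13·4 = 61, valid modulo lcm(13, 7) = 91: x ≡ 61 (mod 91).
  Combine with x ≡ 1 (mod 9): since gcd(91, 9) = 1, we get a unique residue mod 819.
    Write x = 61 + 91·t and substitute into x ≡ 1 (mod 9): 91·t ≡ 1 − 61 = -60 (mod 9).
    Reduce coefficients mod 9: 1·t ≡ 3 (mod 9).
    So t ≡ 3 (mod 9).
    Then x = 61 + 91·3 = 334, valid modulo lcm(91, 9) = 819: x ≡ 334 (mod 819).
Verify: 334 mod 13 = 9 ✓, 334 mod 7 = 5 ✓, 334 mod 9 = 1 ✓.

x ≡ 334 (mod 819).


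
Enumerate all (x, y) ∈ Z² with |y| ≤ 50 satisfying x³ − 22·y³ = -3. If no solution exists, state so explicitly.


The equation is x³ - 22y³ = -3. For fixed y, x³ = 22·y³ − 3, so a solution requires the RHS to be a perfect cube.
Strategy: iterate y from -50 to 50, compute RHS = 22·y³ − 3, and check whether it is a (positive or negative) perfect cube.
Check small values of y:
  y = 0: RHS = -3 is not a perfect cube.
  y = 1: RHS = 19 is not a perfect cube.
  y = -1: RHS = -25 is not a perfect cube.
  y = 2: RHS = 173 is not a perfect cube.
  y = -2: RHS = -179 is not a perfect cube.
  y = 3: RHS = 591 is not a perfect cube.
  y = -3: RHS = -597 is not a perfect cube.
Continuing the search up to |y| = 50 finds no solutions either.
No (x, y) in the scanned range satisfies the equation.

No integer solutions with |y| ≤ 50.


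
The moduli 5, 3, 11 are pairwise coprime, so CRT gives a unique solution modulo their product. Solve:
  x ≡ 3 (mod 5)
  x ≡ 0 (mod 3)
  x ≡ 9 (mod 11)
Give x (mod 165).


Moduli 5, 3, 11 are pairwise coprime; by CRT there is a unique solution modulo M = 5 · 3 · 11 = 165.
Solve pairwise, accumulating the modulus:
  Start with x ≡ 3 (mod 5).
  Combine with x ≡ 0 (mod 3): since gcd(5, 3) = 1, we get a unique residue mod 15.
    Write x = 3 + 5·t and substitute into x ≡ 0 (mod 3): 5·t ≡ 0 − 3 = -3 (mod 3).
    Reduce coefficients mod 3: 2·t ≡ 0 (mod 3).
    The inverse of 2 mod 3 is 2 (since 2·2 = 4 = 1·3 + 1), so t ≡ 2·0 = 0 ≡ 0 (mod 3).
    Then x = 3 + 5·0 = 3, valid modulo lcm(5, 3) = 15: x ≡ 3 (mod 15).
  Combine with x ≡ 9 (mod 11): since gcd(15, 11) = 1, we get a unique residue mod 165.
    Write x = 3 + 15·t and substitute into x ≡ 9 (mod 11): 15·t ≡ 9 − 3 = 6 (mod 11).
    Reduce coefficients mod 11: 4·t ≡ 6 (mod 11).
    The inverse of 4 mod 11 is 3 (since 4·3 = 12 = 1·11 + 1), so t ≡ 3·6 = 18 ≡ 7 (mod 11).
    Then x = 3 + 15·7 = 108, valid modulo lcm(15, 11) = 165: x ≡ 108 (mod 165).
Verify: 108 mod 5 = 3 ✓, 108 mod 3 = 0 ✓, 108 mod 11 = 9 ✓.

x ≡ 108 (mod 165).


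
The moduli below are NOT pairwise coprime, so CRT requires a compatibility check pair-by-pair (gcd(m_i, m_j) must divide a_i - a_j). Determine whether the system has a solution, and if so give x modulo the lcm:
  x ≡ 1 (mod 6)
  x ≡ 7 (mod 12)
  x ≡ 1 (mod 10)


Moduli 6, 12, 10 are not pairwise coprime, so CRT works modulo lcm(m_i) when all pairwise compatibility conditions hold.
Pairwise compatibility: gcd(m_i, m_j) must divide a_i - a_j for every pair.
Merge one congruence at a time:
  Start: x ≡ 1 (mod 6).
  Combine with x ≡ 7 (mod 12): gcd(6, 12) = 6; 7 - 1 = 6, which IS divisible by 6, so compatible.
    Write x = 1 + 6·t and substitute into x ≡ 7 (mod 12): 6·t ≡ 7 − 1 = 6 (mod 12).
    Divide the congruence (and modulus) by g = 6: 1·t ≡ 1 (mod 2).
    So t ≡ 1 (mod 2).
    Then x = 1 + 6·1 = 7, valid modulo lcm(6, 12) = 12: x ≡ 7 (mod 12).
  Combine with x ≡ 1 (mod 10): gcd(12, 10) = 2; 1 - 7 = -6, which IS divisible by 2, so compatible.
    Write x = 7 + 12·t and substitute into x ≡ 1 (mod 10): 12·t ≡ 1 − 7 = -6 (mod 10).
    Divide the congruence (and modulus) by g = 2: 6·t ≡ -3 (mod 5).
    Reduce coefficients mod 5: 1·t ≡ 2 (mod 5).
    So t ≡ 2 (mod 5).
    Then x = 7 + 12·2 = 31, valid modulo lcm(12, 10) = 60: x ≡ 31 (mod 60).
Verify: 31 mod 6 = 1, 31 mod 12 = 7, 31 mod 10 = 1.

x ≡ 31 (mod 60).


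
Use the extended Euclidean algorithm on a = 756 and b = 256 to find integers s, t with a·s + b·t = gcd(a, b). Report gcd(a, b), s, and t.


Euclidean algorithm on (756, 256) — divide until remainder is 0:
  756 = 2 · 256 + 244
  256 = 1 · 244 + 12
  244 = 20 · 12 + 4
  12 = 3 · 4 + 0
gcd(756, 256) = 4.
Track Bezout coefficients alongside the remainders: start with r₀ = 756 = a·1 + b·0 (s = 1, t = 0) and r₁ = 256 = a·0 + b·1 (s = 0, t = 1); each new remainder r_{k+1} = r_{k-1} − q_k·r_k inherits s_{k+1} = s_{k-1} − q_k·s_k, t_{k+1} = t_{k-1} − q_k·t_k, so r_k = a·s_k + b·t_k at every step:
  q = 2: r = 244, s = 1 − 2·0 = 1, t = 0 − 2·1 = -2  (check: 756·1 + 256·(-2) = 244)
  q = 1: r = 12, s = 0 − 1·1 = -1, t = 1 − 1·(-2) = 3  (check: 756·(-1) + 256·3 = 12)
  q = 20: r = 4, s = 1 − 20·(-1) = 21, t = -2 − 20·3 = -62  (check: 756·21 + 256·(-62) = 4)
The row with r = 4 (the gcd) gives the Bezout coefficients s = 21, t = -62.
Result: 756 · (21) + 256 · (-62) = 4.

gcd(756, 256) = 4; s = 21, t = -62 (check: 756·21 + 256·(-62) = 4).


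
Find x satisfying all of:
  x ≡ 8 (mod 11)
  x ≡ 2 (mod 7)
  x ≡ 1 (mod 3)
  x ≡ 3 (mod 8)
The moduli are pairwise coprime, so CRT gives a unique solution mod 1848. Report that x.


Product of moduli M = 11 · 7 · 3 · 8 = 1848.
Merge one congruence at a time:
  Start: x ≡ 8 (mod 11).
  Combine with x ≡ 2 (mod 7); new modulus lcm = 77.
    Write x = 8 + 11·t and substitute into x ≡ 2 (mod 7): 11·t ≡ 2 − 8 = -6 (mod 7).
    Reduce coefficients mod 7: 4·t ≡ 1 (mod 7).
    The inverse of 4 mod 7 is 2 (since 4·2 = 8 = 1·7 + 1), so t ≡ 2·1 = 2 ≡ 2 (mod 7).
    Then x = 8 + 11·2 = 30, valid modulo lcm(11, 7) = 77: x ≡ 30 (mod 77).
  Combine with x ≡ 1 (mod 3); new modulus lcm = 231.
    Write x = 30 + 77·t and substitute into x ≡ 1 (mod 3): 77·t ≡ 1 − 30 = -29 (mod 3).
    Reduce coefficients mod 3: 2·t ≡ 1 (mod 3).
    The inverse of 2 mod 3 is 2 (since 2·2 = 4 = 1·3 + 1), so t ≡ 2·1 = 2 ≡ 2 (mod 3).
    Then x = 30 + 77·2 = 184, valid modulo lcm(77, 3) = 231: x ≡ 184 (mod 231).
  Combine with x ≡ 3 (mod 8); new modulus lcm = 1848.
    Write x = 184 + 231·t and substitute into x ≡ 3 (mod 8): 231·t ≡ 3 − 184 = -181 (mod 8).
    Reduce coefficients mod 8: 7·t ≡ 3 (mod 8).
    The inverse of 7 mod 8 is 7 (since 7·7 = 49 = 6·8 + 1), so t ≡ 7·3 = 21 ≡ 5 (mod 8).
    Then x = 184 + 231·5 = 1339, valid modulo lcm(231, 8) = 1848: x ≡ 1339 (mod 1848).
Verify against each original: 1339 mod 11 = 8, 1339 mod 7 = 2, 1339 mod 3 = 1, 1339 mod 8 = 3.

x ≡ 1339 (mod 1848).


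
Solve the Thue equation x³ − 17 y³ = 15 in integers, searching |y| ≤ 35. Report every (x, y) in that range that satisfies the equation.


The equation is x³ - 17y³ = 15. For fixed y, x³ = 17·y³ + 15, so a solution requires the RHS to be a perfect cube.
Strategy: iterate y from -35 to 35, compute RHS = 17·y³ + 15, and check whether it is a (positive or negative) perfect cube.
Check small values of y:
  y = 0: RHS = 15 is not a perfect cube.
  y = 1: RHS = 32 is not a perfect cube.
  y = -1: RHS = -2 is not a perfect cube.
  y = 2: RHS = 151 is not a perfect cube.
  y = -2: RHS = -121 is not a perfect cube.
  y = 3: RHS = 474 is not a perfect cube.
  y = -3: RHS = -444 is not a perfect cube.
Continuing the search up to |y| = 35 finds no solutions either.
No (x, y) in the scanned range satisfies the equation.

No integer solutions with |y| ≤ 35.


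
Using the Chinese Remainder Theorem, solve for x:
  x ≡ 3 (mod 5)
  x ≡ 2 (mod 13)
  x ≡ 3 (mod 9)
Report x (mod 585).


Moduli 5, 13, 9 are pairwise coprime; by CRT there is a unique solution modulo M = 5 · 13 · 9 = 585.
Solve pairwise, accumulating the modulus:
  Start with x ≡ 3 (mod 5).
  Combine with x ≡ 2 (mod 13): since gcd(5, 13) = 1, we get a unique residue mod 65.
    Write x = 3 + 5·t and substitute into x ≡ 2 (mod 13): 5·t ≡ 2 − 3 = -1 (mod 13).
    Reduce coefficients mod 13: 5·t ≡ 12 (mod 13).
    The inverse of 5 mod 13 is 8 (since 5·8 = 40 = 3·13 + 1), so t ≡ 8·12 = 96 ≡ 5 (mod 13).
    Then x = 3 + 5·5 = 28, valid modulo lcm(5, 13) = 65: x ≡ 28 (mod 65).
  Combine with x ≡ 3 (mod 9): since gcd(65, 9) = 1, we get a unique residue mod 585.
    Write x = 28 + 65·t and substitute into x ≡ 3 (mod 9): 65·t ≡ 3 − 28 = -25 (mod 9).
    Reduce coefficients mod 9: 2·t ≡ 2 (mod 9).
    The inverse of 2 mod 9 is 5 (since 2·5 = 10 = 1·9 + 1), so t ≡ 5·2 = 10 ≡ 1 (mod 9).
    Then x = 28 + 65·1 = 93, valid modulo lcm(65, 9) = 585: x ≡ 93 (mod 585).
Verify: 93 mod 5 = 3 ✓, 93 mod 13 = 2 ✓, 93 mod 9 = 3 ✓.

x ≡ 93 (mod 585).


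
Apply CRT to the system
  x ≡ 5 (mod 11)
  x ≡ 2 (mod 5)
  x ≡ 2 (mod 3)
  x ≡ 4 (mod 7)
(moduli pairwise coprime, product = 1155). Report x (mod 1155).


Product of moduli M = 11 · 5 · 3 · 7 = 1155.
Merge one congruence at a time:
  Start: x ≡ 5 (mod 11).
  Combine with x ≡ 2 (mod 5); new modulus lcm = 55.
    Write x = 5 + 11·t and substitute into x ≡ 2 (mod 5): 11·t ≡ 2 − 5 = -3 (mod 5).
    Reduce coefficients mod 5: 1·t ≡ 2 (mod 5).
    So t ≡ 2 (mod 5).
    Then x = 5 + 11·2 = 27, valid modulo lcm(11, 5) = 55: x ≡ 27 (mod 55).
  Combine with x ≡ 2 (mod 3); new modulus lcm = 165.
    Write x = 27 + 55·t and substitute into x ≡ 2 (mod 3): 55·t ≡ 2 − 27 = -25 (mod 3).
    Reduce coefficients mod 3: 1·t ≡ 2 (mod 3).
    So t ≡ 2 (mod 3).
    Then x = 27 + 55·2 = 137, valid modulo lcm(55, 3) = 165: x ≡ 137 (mod 165).
  Combine with x ≡ 4 (mod 7); new modulus lcm = 1155.
    Write x = 137 + 165·t and substitute into x ≡ 4 (mod 7): 165·t ≡ 4 − 137 = -133 (mod 7).
    Reduce coefficients mod 7: 4·t ≡ 0 (mod 7).
    The inverse of 4 mod 7 is 2 (since 4·2 = 8 = 1·7 + 1), so t ≡ 2·0 = 0 ≡ 0 (mod 7).
    Then x = 137 + 165·0 = 137, valid modulo lcm(165, 7) = 1155: x ≡ 137 (mod 1155).
Verify against each original: 137 mod 11 = 5, 137 mod 5 = 2, 137 mod 3 = 2, 137 mod 7 = 4.

x ≡ 137 (mod 1155).


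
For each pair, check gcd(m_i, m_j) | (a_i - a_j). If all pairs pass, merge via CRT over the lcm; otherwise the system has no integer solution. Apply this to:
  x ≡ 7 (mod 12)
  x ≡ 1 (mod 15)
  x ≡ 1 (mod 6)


Moduli 12, 15, 6 are not pairwise coprime, so CRT works modulo lcm(m_i) when all pairwise compatibility conditions hold.
Pairwise compatibility: gcd(m_i, m_j) must divide a_i - a_j for every pair.
Merge one congruence at a time:
  Start: x ≡ 7 (mod 12).
  Combine with x ≡ 1 (mod 15): gcd(12, 15) = 3; 1 - 7 = -6, which IS divisible by 3, so compatible.
    Write x = 7 + 12·t and substitute into x ≡ 1 (mod 15): 12·t ≡ 1 − 7 = -6 (mod 15).
    Divide the congruence (and modulus) by g = 3: 4·t ≡ -2 (mod 5).
    Reduce coefficients mod 5: 4·t ≡ 3 (mod 5).
    The inverse of 4 mod 5 is 4 (since 4·4 = 16 = 3·5 + 1), so t ≡ 4·3 = 12 ≡ 2 (mod 5).
    Then x = 7 + 12·2 = 31, valid modulo lcm(12, 15) = 60: x ≡ 31 (mod 60).
  Combine with x ≡ 1 (mod 6): gcd(60, 6) = 6; 1 - 31 = -30, which IS divisible by 6, so compatible.
    Write x = 31 + 60·t and substitute into x ≡ 1 (mod 6): 60·t ≡ 1 − 31 = -30 (mod 6).
    Divide the congruence (and modulus) by g = 6: 10·t ≡ -5 (mod 1).
    Modulo 1 every t works; take t = 0.
    Then x = 31 + 60·0 = 31, valid modulo lcm(60, 6) = 60: x ≡ 31 (mod 60).
Verify: 31 mod 12 = 7, 31 mod 15 = 1, 31 mod 6 = 1.

x ≡ 31 (mod 60).


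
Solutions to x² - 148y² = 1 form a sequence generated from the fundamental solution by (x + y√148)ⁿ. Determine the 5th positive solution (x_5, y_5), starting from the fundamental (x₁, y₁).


Step 1: Find the fundamental solution (x₁, y₁) of x² - 148y² = 1.
  Expand √148 as a continued fraction. a₀ = ⌊√148⌋ = 12; iterate m_{k+1} = d_k·a_k − m_k, d_{k+1} = (148 − m_{k+1}²)/d_k, a_{k+1} = ⌊(a₀ + m_{k+1})/d_{k+1}⌋ (starting m₀ = 0, d₀ = 1), with convergents p_k = a_k·p_{k-1} + p_{k-2}, q_k = a_k·q_{k-1} + q_{k-2} (p₋₁ = 1, q₋₁ = 0):
  k = 0: a₀ = 12; p₀/q₀ = 12/1; p₀² − 148·q₀² = 144 − 148 = -4.
  k = 1: m = 12, d = 4, a = ⌊(12 + 12)/4⌋ = 6; p/q = (6·12 + 1)/(6·1 + 0) = 73/6; p² − 148·q² = 5329 − 5328 = 1.
  The first convergent with p² − 148·q² = 1 gives the fundamental solution (x₁, y₁) = (73, 6).
Step 2: Apply the recurrence (x_{n+1}, y_{n+1}) = (x₁x_n + 148y₁y_n, x₁y_n + y₁x_n) repeatedly.
  From (x_1, y_1) = (73, 6): x_2 = 73·73 + 148·6·6 = 10657; y_2 = 73·6 + 6·73 = 876.
  From (x_2, y_2) = (10657, 876): x_3 = 73·10657 + 148·6·876 = 1555849; y_3 = 73·876 + 6·10657 = 127890.
  From (x_3, y_3) = (1555849, 127890): x_4 = 73·1555849 + 148·6·127890 = 227143297; y_4 = 73·127890 + 6·1555849 = 18671064.
  From (x_4, y_4) = (227143297, 18671064): x_5 = 73·227143297 + 148·6·18671064 = 33161365513; y_5 = 73·18671064 + 6·227143297 = 2725847454.
Step 3: Verify x_5² - 148·y_5² = 1099676162686785753169 - 1099676162686785753168 = 1 (should be 1). ✓

(x_1, y_1) = (73, 6); (x_5, y_5) = (33161365513, 2725847454).


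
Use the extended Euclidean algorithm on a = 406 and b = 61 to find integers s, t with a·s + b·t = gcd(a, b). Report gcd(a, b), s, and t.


Euclidean algorithm on (406, 61) — divide until remainder is 0:
  406 = 6 · 61 + 40
  61 = 1 · 40 + 21
  40 = 1 · 21 + 19
  21 = 1 · 19 + 2
  19 = 9 · 2 + 1
  2 = 2 · 1 + 0
gcd(406, 61) = 1.
Track Bezout coefficients alongside the remainders: start with r₀ = 406 = a·1 + b·0 (s = 1, t = 0) and r₁ = 61 = a·0 + b·1 (s = 0, t = 1); each new remainder r_{k+1} = r_{k-1} − q_k·r_k inherits s_{k+1} = s_{k-1} − q_k·s_k, t_{k+1} = t_{k-1} − q_k·t_k, so r_k = a·s_k + b·t_k at every step:
  q = 6: r = 40, s = 1 − 6·0 = 1, t = 0 − 6·1 = -6  (check: 406·1 + 61·(-6) = 40)
  q = 1: r = 21, s = 0 − 1·1 = -1, t = 1 − 1·(-6) = 7  (check: 406·(-1) + 61·7 = 21)
  q = 1: r = 19, s = 1 − 1·(-1) = 2, t = -6 − 1·7 = -13  (check: 406·2 + 61·(-13) = 19)
  q = 1: r = 2, s = -1 − 1·2 = -3, t = 7 − 1·(-13) = 20  (check: 406·(-3) + 61·20 = 2)
  q = 9: r = 1, s = 2 − 9·(-3) = 29, t = -13 − 9·20 = -193  (check: 406·29 + 61·(-193) = 1)
The row with r = 1 (the gcd) gives the Bezout coefficients s = 29, t = -193.
Result: 406 · (29) + 61 · (-193) = 1.

gcd(406, 61) = 1; s = 29, t = -193 (check: 406·29 + 61·(-193) = 1).


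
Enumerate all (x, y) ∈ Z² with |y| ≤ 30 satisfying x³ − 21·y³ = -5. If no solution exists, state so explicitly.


The equation is x³ - 21y³ = -5. For fixed y, x³ = 21·y³ − 5, so a solution requires the RHS to be a perfect cube.
Strategy: iterate y from -30 to 30, compute RHS = 21·y³ − 5, and check whether it is a (positive or negative) perfect cube.
Check small values of y:
  y = 0: RHS = -5 is not a perfect cube.
  y = 1: RHS = 16 is not a perfect cube.
  y = -1: RHS = -26 is not a perfect cube.
  y = 2: RHS = 163 is not a perfect cube.
  y = -2: RHS = -173 is not a perfect cube.
  y = 3: RHS = 562 is not a perfect cube.
  y = -3: RHS = -572 is not a perfect cube.
Continuing the search up to |y| = 30 finds no solutions either.
No (x, y) in the scanned range satisfies the equation.

No integer solutions with |y| ≤ 30.


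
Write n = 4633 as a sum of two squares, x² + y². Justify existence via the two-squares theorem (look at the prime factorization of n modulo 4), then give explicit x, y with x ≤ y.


Step 1: Factor n = 4633 = 41 · 113.
Step 2: Check the mod-4 condition on each prime factor: 41 ≡ 1 (mod 4), exponent 1; 113 ≡ 1 (mod 4), exponent 1.
All primes ≡ 3 (mod 4) appear to even exponent (or don't appear), so by the two-squares theorem n IS expressible as a sum of two squares.
Step 3: Build a representation. Here n = 41 · 113 is a product of primes ≡ 1 (mod 4). Each prime p ≡ 1 (mod 4) is itself a sum of two squares; find a² by testing p − a² for a perfect square:
  41: 41 − 1² = 40, 41 − 2² = 37, 41 − 3² = 32, 41 − 4² = 25 = 5² ⇒ 41 = 4² + 5².
  113: 113 − 1² = 112, 113 − 2² = 109, 113 − 3² = 104, 113 − 4² = 97, 113 − 5² = 88, 113 − 6² = 77, 113 − 7² = 64 = 8² ⇒ 113 = 7² + 8².
  Combine using the Brahmagupta–Fibonacci identity (a² + b²)(c² + d²) = (ac − bd)² + (ad + bc)² = (ac + bd)² + (ad − bc)²:
  41 · 113 = 4633: from (4² + 5²)(7² + 8²), take (4·7 − 5·8, 4·8 + 5·7) = (28 − 40, 32 + 35) = (-12, 67); dropping signs (only squares matter) gives (12, 67); check 12² + 67² = 144 + 4489 = 4633 ✓.
Step 4: Order so x ≤ y and verify: 12² + 67² = 144 + 4489 = 4633 = n. ✓

n = 4633 = 12² + 67² (one valid representation with x ≤ y).


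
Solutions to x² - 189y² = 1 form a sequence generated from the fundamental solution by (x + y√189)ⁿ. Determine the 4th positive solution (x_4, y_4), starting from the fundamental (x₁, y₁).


Step 1: Find the fundamental solution (x₁, y₁) of x² - 189y² = 1.
  Expand √189 as a continued fraction. a₀ = ⌊√189⌋ = 13; iterate m_{k+1} = d_k·a_k − m_k, d_{k+1} = (189 − m_{k+1}²)/d_k, a_{k+1} = ⌊(a₀ + m_{k+1})/d_{k+1}⌋ (starting m₀ = 0, d₀ = 1), with convergents p_k = a_k·p_{k-1} + p_{k-2}, q_k = a_k·q_{k-1} + q_{k-2} (p₋₁ = 1, q₋₁ = 0):
  k = 0: a₀ = 13; p₀/q₀ = 13/1; p₀² − 189·q₀² = 169 − 189 = -20.
  k = 1: m = 13, d = 20, a = ⌊(13 + 13)/20⌋ = 1; p/q = (1·13 + 1)/(1·1 + 0) = 14/1; p² − 189·q² = 196 − 189 = 7.
  k = 2: m = 7, d = 7, a = ⌊(13 + 7)/7⌋ = 2; p/q = (2·14 + 13)/(2·1 + 1) = 41/3; p² − 189·q² = 1681 − 1701 = -20.
  k = 3: m = 7, d = 20, a = ⌊(13 + 7)/20⌋ = 1; p/q = (1·41 + 14)/(1·3 + 1) = 55/4; p² − 189·q² = 3025 − 3024 = 1.
  The first convergent with p² − 189·q² = 1 gives the fundamental solution (x₁, y₁) = (55, 4).
Step 2: Apply the recurrence (x_{n+1}, y_{n+1}) = (x₁x_n + 189y₁y_n, x₁y_n + y₁x_n) repeatedly.
  From (x_1, y_1) = (55, 4): x_2 = 55·55 + 189·4·4 = 6049; y_2 = 55·4 + 4·55 = 440.
  From (x_2, y_2) = (6049, 440): x_3 = 55·6049 + 189·4·440 = 665335; y_3 = 55·440 + 4·6049 = 48396.
  From (x_3, y_3) = (665335, 48396): x_4 = 55·665335 + 189·4·48396 = 73180801; y_4 = 55·48396 + 4·665335 = 5323120.
Step 3: Verify x_4² - 189·y_4² = 5355429635001601 - 5355429635001600 = 1 (should be 1). ✓

(x_1, y_1) = (55, 4); (x_4, y_4) = (73180801, 5323120).


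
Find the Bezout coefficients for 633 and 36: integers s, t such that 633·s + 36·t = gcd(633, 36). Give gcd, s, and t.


Euclidean algorithm on (633, 36) — divide until remainder is 0:
  633 = 17 · 36 + 21
  36 = 1 · 21 + 15
  21 = 1 · 15 + 6
  15 = 2 · 6 + 3
  6 = 2 · 3 + 0
gcd(633, 36) = 3.
Track Bezout coefficients alongside the remainders: start with r₀ = 633 = a·1 + b·0 (s = 1, t = 0) and r₁ = 36 = a·0 + b·1 (s = 0, t = 1); each new remainder r_{k+1} = r_{k-1} − q_k·r_k inherits s_{k+1} = s_{k-1} − q_k·s_k, t_{k+1} = t_{k-1} − q_k·t_k, so r_k = a·s_k + b·t_k at every step:
  q = 17: r = 21, s = 1 − 17·0 = 1, t = 0 − 17·1 = -17  (check: 633·1 + 36·(-17) = 21)
  q = 1: r = 15, s = 0 − 1·1 = -1, t = 1 − 1·(-17) = 18  (check: 633·(-1) + 36·18 = 15)
  q = 1: r = 6, s = 1 − 1·(-1) = 2, t = -17 − 1·18 = -35  (check: 633·2 + 36·(-35) = 6)
  q = 2: r = 3, s = -1 − 2·2 = -5, t = 18 − 2·(-35) = 88  (check: 633·(-5) + 36·88 = 3)
The row with r = 3 (the gcd) gives the Bezout coefficients s = -5, t = 88.
Result: 633 · (-5) + 36 · (88) = 3.

gcd(633, 36) = 3; s = -5, t = 88 (check: 633·(-5) + 36·88 = 3).


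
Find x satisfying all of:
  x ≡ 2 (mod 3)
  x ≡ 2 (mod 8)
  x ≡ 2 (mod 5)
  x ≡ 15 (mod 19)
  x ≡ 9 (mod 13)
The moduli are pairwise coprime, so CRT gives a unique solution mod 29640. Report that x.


Product of moduli M = 3 · 8 · 5 · 19 · 13 = 29640.
Merge one congruence at a time:
  Start: x ≡ 2 (mod 3).
  Combine with x ≡ 2 (mod 8); new modulus lcm = 24.
    Write x = 2 + 3·t and substitute into x ≡ 2 (mod 8): 3·t ≡ 2 − 2 = 0 (mod 8).
    The inverse of 3 mod 8 is 3 (since 3·3 = 9 = 1·8 + 1), so t ≡ 3·0 = 0 ≡ 0 (mod 8).
    Then x = 2 + 3·0 = 2, valid modulo lcm(3, 8) = 24: x ≡ 2 (mod 24).
  Combine with x ≡ 2 (mod 5); new modulus lcm = 120.
    Write x = 2 + 24·t and substitute into x ≡ 2 (mod 5): 24·t ≡ 2 − 2 = 0 (mod 5).
    Reduce coefficients mod 5: 4·t ≡ 0 (mod 5).
    The inverse of 4 mod 5 is 4 (since 4·4 = 16 = 3·5 + 1), so t ≡ 4·0 = 0 ≡ 0 (mod 5).
    Then x = 2 + 24·0 = 2, valid modulo lcm(24, 5) = 120: x ≡ 2 (mod 120).
  Combine with x ≡ 15 (mod 19); new modulus lcm = 2280.
    Write x = 2 + 120·t and substitute into x ≡ 15 (mod 19): 120·t ≡ 15 − 2 = 13 (mod 19).
    Reduce coefficients mod 19: 6·t ≡ 13 (mod 19).
    The inverse of 6 mod 19 is 16 (since 6·16 = 96 = 5·19 + 1), so t ≡ 16·13 = 208 ≡ 18 (mod 19).
    Then x = 2 + 120·18 = 2162, valid modulo lcm(120, 19) = 2280: x ≡ 2162 (mod 2280).
  Combine with x ≡ 9 (mod 13); new modulus lcm = 29640.
    Write x = 2162 + 2280·t and substitute into x ≡ 9 (mod 13): 2280·t ≡ 9 − 2162 = -2153 (mod 13).
    Reduce coefficients mod 13: 5·t ≡ 5 (mod 13).
    The inverse of 5 mod 13 is 8 (since 5·8 = 40 = 3·13 + 1), so t ≡ 8·5 = 40 ≡ 1 (mod 13).
    Then x = 2162 + 2280·1 = 4442, valid modulo lcm(2280, 13) = 29640: x ≡ 4442 (mod 29640).
Verify against each original: 4442 mod 3 = 2, 4442 mod 8 = 2, 4442 mod 5 = 2, 4442 mod 19 = 15, 4442 mod 13 = 9.

x ≡ 4442 (mod 29640).


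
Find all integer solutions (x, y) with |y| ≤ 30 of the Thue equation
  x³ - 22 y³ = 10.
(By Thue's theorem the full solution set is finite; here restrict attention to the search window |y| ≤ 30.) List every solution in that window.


The equation is x³ - 22y³ = 10. For fixed y, x³ = 22·y³ + 10, so a solution requires the RHS to be a perfect cube.
Strategy: iterate y from -30 to 30, compute RHS = 22·y³ + 10, and check whether it is a (positive or negative) perfect cube.
Check small values of y:
  y = 0: RHS = 10 is not a perfect cube.
  y = 1: RHS = 32 is not a perfect cube.
  y = -1: RHS = -12 is not a perfect cube.
  y = 2: RHS = 186 is not a perfect cube.
  y = -2: RHS = -166 is not a perfect cube.
  y = 3: RHS = 604 is not a perfect cube.
  y = -3: RHS = -584 is not a perfect cube.
Continuing the search up to |y| = 30 finds no solutions either.
No (x, y) in the scanned range satisfies the equation.

No integer solutions with |y| ≤ 30.


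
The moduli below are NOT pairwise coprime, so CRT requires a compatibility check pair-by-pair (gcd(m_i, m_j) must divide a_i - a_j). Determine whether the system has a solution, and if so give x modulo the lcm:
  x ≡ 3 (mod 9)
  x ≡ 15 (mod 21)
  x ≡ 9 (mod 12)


Moduli 9, 21, 12 are not pairwise coprime, so CRT works modulo lcm(m_i) when all pairwise compatibility conditions hold.
Pairwise compatibility: gcd(m_i, m_j) must divide a_i - a_j for every pair.
Merge one congruence at a time:
  Start: x ≡ 3 (mod 9).
  Combine with x ≡ 15 (mod 21): gcd(9, 21) = 3; 15 - 3 = 12, which IS divisible by 3, so compatible.
    Write x = 3 + 9·t and substitute into x ≡ 15 (mod 21): 9·t ≡ 15 − 3 = 12 (mod 21).
    Divide the congruence (and modulus) by g = 3: 3·t ≡ 4 (mod 7).
    The inverse of 3 mod 7 is 5 (since 3·5 = 15 = 2·7 + 1), so t ≡ 5·4 = 20 ≡ 6 (mod 7).
    Then x = 3 + 9·6 = 57, valid modulo lcm(9, 21) = 63: x ≡ 57 (mod 63).
  Combine with x ≡ 9 (mod 12): gcd(63, 12) = 3; 9 - 57 = -48, which IS divisible by 3, so compatible.
    Write x = 57 + 63·t and substitute into x ≡ 9 (mod 12): 63·t ≡ 9 − 57 = -48 (mod 12).
    Divide the congruence (and modulus) by g = 3: 21·t ≡ -16 (mod 4).
    Reduce coefficients mod 4: 1·t ≡ 0 (mod 4).
    So t ≡ 0 (mod 4).
    Then x = 57 + 63·0 = 57, valid modulo lcm(63, 12) = 252: x ≡ 57 (mod 252).
Verify: 57 mod 9 = 3, 57 mod 21 = 15, 57 mod 12 = 9.

x ≡ 57 (mod 252).


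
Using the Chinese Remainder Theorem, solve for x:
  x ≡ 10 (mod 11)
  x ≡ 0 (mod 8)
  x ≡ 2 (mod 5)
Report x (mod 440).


Moduli 11, 8, 5 are pairwise coprime; by CRT there is a unique solution modulo M = 11 · 8 · 5 = 440.
Solve pairwise, accumulating the modulus:
  Start with x ≡ 10 (mod 11).
  Combine with x ≡ 0 (mod 8): since gcd(11, 8) = 1, we get a unique residue mod 88.
    Write x = 10 + 11·t and substitute into x ≡ 0 (mod 8): 11·t ≡ 0 − 10 = -10 (mod 8).
    Reduce coefficients mod 8: 3·t ≡ 6 (mod 8).
    The inverse of 3 mod 8 is 3 (since 3·3 = 9 = 1·8 + 1), so t ≡ 3·6 = 18 ≡ 2 (mod 8).
    Then x = 10 + 11·2 = 32, valid modulo lcm(11, 8) = 88: x ≡ 32 (mod 88).
  Combine with x ≡ 2 (mod 5): since gcd(88, 5) = 1, we get a unique residue mod 440.
    Write x = 32 + 88·t and substitute into x ≡ 2 (mod 5): 88·t ≡ 2 − 32 = -30 (mod 5).
    Reduce coefficients mod 5: 3·t ≡ 0 (mod 5).
    The inverse of 3 mod 5 is 2 (since 3·2 = 6 = 1·5 + 1), so t ≡ 2·0 = 0 ≡ 0 (mod 5).
    Then x = 32 + 88·0 = 32, valid modulo lcm(88, 5) = 440: x ≡ 32 (mod 440).
Verify: 32 mod 11 = 10 ✓, 32 mod 8 = 0 ✓, 32 mod 5 = 2 ✓.

x ≡ 32 (mod 440).


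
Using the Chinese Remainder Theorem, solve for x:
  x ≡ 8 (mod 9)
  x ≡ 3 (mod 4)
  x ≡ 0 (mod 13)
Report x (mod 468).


Moduli 9, 4, 13 are pairwise coprime; by CRT there is a unique solution modulo M = 9 · 4 · 13 = 468.
Solve pairwise, accumulating the modulus:
  Start with x ≡ 8 (mod 9).
  Combine with x ≡ 3 (mod 4): since gcd(9, 4) = 1, we get a unique residue mod 36.
    Write x = 8 + 9·t and substitute into x ≡ 3 (mod 4): 9·t ≡ 3 − 8 = -5 (mod 4).
    Reduce coefficients mod 4: 1·t ≡ 3 (mod 4).
    So t ≡ 3 (mod 4).
    Then x = 8 + 9·3 = 35, valid modulo lcm(9, 4) = 36: x ≡ 35 (mod 36).
  Combine with x ≡ 0 (mod 13): since gcd(36, 13) = 1, we get a unique residue mod 468.
    Write x = 35 + 36·t and substitute into x ≡ 0 (mod 13): 36·t ≡ 0 − 35 = -35 (mod 13).
    Reduce coefficients mod 13: 10·t ≡ 4 (mod 13).
    The inverse of 10 mod 13 is 4 (since 10·4 = 40 = 3·13 + 1), so t ≡ 4·4 = 16 ≡ 3 (mod 13).
    Then x = 35 + 36·3 = 143, valid modulo lcm(36, 13) = 468: x ≡ 143 (mod 468).
Verify: 143 mod 9 = 8 ✓, 143 mod 4 = 3 ✓, 143 mod 13 = 0 ✓.

x ≡ 143 (mod 468).


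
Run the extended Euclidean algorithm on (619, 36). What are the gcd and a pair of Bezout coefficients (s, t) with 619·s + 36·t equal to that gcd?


Euclidean algorithm on (619, 36) — divide until remainder is 0:
  619 = 17 · 36 + 7
  36 = 5 · 7 + 1
  7 = 7 · 1 + 0
gcd(619, 36) = 1.
Track Bezout coefficients alongside the remainders: start with r₀ = 619 = a·1 + b·0 (s = 1, t = 0) and r₁ = 36 = a·0 + b·1 (s = 0, t = 1); each new remainder r_{k+1} = r_{k-1} − q_k·r_k inherits s_{k+1} = s_{k-1} − q_k·s_k, t_{k+1} = t_{k-1} − q_k·t_k, so r_k = a·s_k + b·t_k at every step:
  q = 17: r = 7, s = 1 − 17·0 = 1, t = 0 − 17·1 = -17  (check: 619·1 + 36·(-17) = 7)
  q = 5: r = 1, s = 0 − 5·1 = -5, t = 1 − 5·(-17) = 86  (check: 619·(-5) + 36·86 = 1)
The row with r = 1 (the gcd) gives the Bezout coefficients s = -5, t = 86.
Result: 619 · (-5) + 36 · (86) = 1.

gcd(619, 36) = 1; s = -5, t = 86 (check: 619·(-5) + 36·86 = 1).


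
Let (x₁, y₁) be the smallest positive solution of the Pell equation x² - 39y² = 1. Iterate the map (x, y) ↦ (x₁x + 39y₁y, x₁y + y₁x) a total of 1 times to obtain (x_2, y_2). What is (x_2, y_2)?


Step 1: Find the fundamental solution (x₁, y₁) of x² - 39y² = 1.
  Expand √39 as a continued fraction. a₀ = ⌊√39⌋ = 6; iterate m_{k+1} = d_k·a_k − m_k, d_{k+1} = (39 − m_{k+1}²)/d_k, a_{k+1} = ⌊(a₀ + m_{k+1})/d_{k+1}⌋ (starting m₀ = 0, d₀ = 1), with convergents p_k = a_k·p_{k-1} + p_{k-2}, q_k = a_k·q_{k-1} + q_{k-2} (p₋₁ = 1, q₋₁ = 0):
  k = 0: a₀ = 6; p₀/q₀ = 6/1; p₀² − 39·q₀² = 36 − 39 = -3.
  k = 1: m = 6, d = 3, a = ⌊(6 + 6)/3⌋ = 4; p/q = (4·6 + 1)/(4·1 + 0) = 25/4; p² − 39·q² = 625 − 624 = 1.
  The first convergent with p² − 39·q² = 1 gives the fundamental solution (x₁, y₁) = (25, 4).
Step 2: Apply the recurrence (x_{n+1}, y_{n+1}) = (x₁x_n + 39y₁y_n, x₁y_n + y₁x_n) repeatedly.
  From (x_1, y_1) = (25, 4): x_2 = 25·25 + 39·4·4 = 1249; y_2 = 25·4 + 4·25 = 200.
Step 3: Verify x_2² - 39·y_2² = 1560001 - 1560000 = 1 (should be 1). ✓

(x_1, y_1) = (25, 4); (x_2, y_2) = (1249, 200).


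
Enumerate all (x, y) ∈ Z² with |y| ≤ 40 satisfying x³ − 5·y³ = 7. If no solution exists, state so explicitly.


The equation is x³ - 5y³ = 7. For fixed y, x³ = 5·y³ + 7, so a solution requires the RHS to be a perfect cube.
Strategy: iterate y from -40 to 40, compute RHS = 5·y³ + 7, and check whether it is a (positive or negative) perfect cube.
Check small values of y:
  y = 0: RHS = 7 is not a perfect cube.
  y = 1: RHS = 12 is not a perfect cube.
  y = -1: RHS = 2 is not a perfect cube.
  y = 2: RHS = 47 is not a perfect cube.
  y = -2: RHS = -33 is not a perfect cube.
  y = 3: RHS = 142 is not a perfect cube.
  y = -3: RHS = -128 is not a perfect cube.
Continuing the search up to |y| = 40 finds no solutions either.
No (x, y) in the scanned range satisfies the equation.

No integer solutions with |y| ≤ 40.


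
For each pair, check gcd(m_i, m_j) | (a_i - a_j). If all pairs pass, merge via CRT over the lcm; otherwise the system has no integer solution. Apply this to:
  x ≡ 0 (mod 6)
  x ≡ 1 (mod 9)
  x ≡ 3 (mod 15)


Moduli 6, 9, 15 are not pairwise coprime, so CRT works modulo lcm(m_i) when all pairwise compatibility conditions hold.
Pairwise compatibility: gcd(m_i, m_j) must divide a_i - a_j for every pair.
Merge one congruence at a time:
  Start: x ≡ 0 (mod 6).
  Combine with x ≡ 1 (mod 9): gcd(6, 9) = 3, and 1 - 0 = 1 is NOT divisible by 3.
    ⇒ system is inconsistent (no integer solution).

No solution (the system is inconsistent).


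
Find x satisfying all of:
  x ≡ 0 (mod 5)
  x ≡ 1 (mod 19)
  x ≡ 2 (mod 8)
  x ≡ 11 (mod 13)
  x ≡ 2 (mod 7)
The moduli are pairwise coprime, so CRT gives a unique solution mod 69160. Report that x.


Product of moduli M = 5 · 19 · 8 · 13 · 7 = 69160.
Merge one congruence at a time:
  Start: x ≡ 0 (mod 5).
  Combine with x ≡ 1 (mod 19); new modulus lcm = 95.
    Write x = 0 + 5·t and substitute into x ≡ 1 (mod 19): 5·t ≡ 1 − 0 = 1 (mod 19).
    The inverse of 5 mod 19 is 4 (since 5·4 = 20 = 1·19 + 1), so t ≡ 4·1 = 4 ≡ 4 (mod 19).
    Then x = 0 + 5·4 = 20, valid modulo lcm(5, 19) = 95: x ≡ 20 (mod 95).
  Combine with x ≡ 2 (mod 8); new modulus lcm = 760.
    Write x = 20 + 95·t and substitute into x ≡ 2 (mod 8): 95·t ≡ 2 − 20 = -18 (mod 8).
    Reduce coefficients mod 8: 7·t ≡ 6 (mod 8).
    The inverse of 7 mod 8 is 7 (since 7·7 = 49 = 6·8 + 1), so t ≡ 7·6 = 42 ≡ 2 (mod 8).
    Then x = 20 + 95·2 = 210, valid modulo lcm(95, 8) = 760: x ≡ 210 (mod 760).
  Combine with x ≡ 11 (mod 13); new modulus lcm = 9880.
    Write x = 210 + 760·t and substitute into x ≡ 11 (mod 13): 760·t ≡ 11 − 210 = -199 (mod 13).
    Reduce coefficients mod 13: 6·t ≡ 9 (mod 13).
    The inverse of 6 mod 13 is 11 (since 6·11 = 66 = 5·13 + 1), so t ≡ 11·9 = 99 ≡ 8 (mod 13).
    Then x = 210 + 760·8 = 6290, valid modulo lcm(760, 13) = 9880: x ≡ 6290 (mod 9880).
  Combine with x ≡ 2 (mod 7); new modulus lcm = 69160.
    Write x = 6290 + 9880·t and substitute into x ≡ 2 (mod 7): 9880·t ≡ 2 − 6290 = -6288 (mod 7).
    Reduce coefficients mod 7: 3·t ≡ 5 (mod 7).
    The inverse of 3 mod 7 is 5 (since 3·5 = 15 = 2·7 + 1), so t ≡ 5·5 = 25 ≡ 4 (mod 7).
    Then x = 6290 + 9880·4 = 45810, valid modulo lcm(9880, 7) = 69160: x ≡ 45810 (mod 69160).
Verify against each original: 45810 mod 5 = 0, 45810 mod 19 = 1, 45810 mod 8 = 2, 45810 mod 13 = 11, 45810 mod 7 = 2.

x ≡ 45810 (mod 69160).


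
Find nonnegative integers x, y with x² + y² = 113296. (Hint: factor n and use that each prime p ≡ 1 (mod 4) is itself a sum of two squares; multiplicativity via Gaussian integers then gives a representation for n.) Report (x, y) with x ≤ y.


Step 1: Factor n = 113296 = 2^4 · 73 · 97.
Step 2: Check the mod-4 condition on each prime factor: 2 = 2 (special); 73 ≡ 1 (mod 4), exponent 1; 97 ≡ 1 (mod 4), exponent 1.
All primes ≡ 3 (mod 4) appear to even exponent (or don't appear), so by the two-squares theorem n IS expressible as a sum of two squares.
Step 3: Build a representation. Group n = k² · m with k = 4 and m = 73 · 97 = 7081 (a product of primes ≡ 1 (mod 4)); a representation of m scales to one of n via (k·x)² + (k·y)² = k²(x² + y²). Each prime p ≡ 1 (mod 4) is itself a sum of two squares; find a² by testing p − a² for a perfect square:
  73: 73 − 1² = 72, 73 − 2² = 69, 73 − 3² = 64 = 8² ⇒ 73 = 3² + 8².
  97: 97 − 1² = 96, 97 − 2² = 93, 97 − 3² = 88, 97 − 4² = 81 = 9² ⇒ 97 = 4² + 9².
  Combine using the Brahmagupta–Fibonacci identity (a² + b²)(c² + d²) = (ac − bd)² + (ad + bc)² = (ac + bd)² + (ad − bc)²:
  73 · 97 = 7081: from (3² + 8²)(4² + 9²), take (3·4 − 8·9, 3·9 + 8·4) = (12 − 72, 27 + 32) = (-60, 59); dropping signs (only squares matter) gives (60, 59); check 60² + 59² = 3600 + 3481 = 7081 ✓.
  Scale by k = 4: (4·60, 4·59) = (240, 236).
Step 4: Order so x ≤ y and verify: 236² + 240² = 55696 + 57600 = 113296 = n. ✓

n = 113296 = 236² + 240² (one valid representation with x ≤ y).


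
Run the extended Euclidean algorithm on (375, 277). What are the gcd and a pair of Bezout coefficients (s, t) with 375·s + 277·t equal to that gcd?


Euclidean algorithm on (375, 277) — divide until remainder is 0:
  375 = 1 · 277 + 98
  277 = 2 · 98 + 81
  98 = 1 · 81 + 17
  81 = 4 · 17 + 13
  17 = 1 · 13 + 4
  13 = 3 · 4 + 1
  4 = 4 · 1 + 0
gcd(375, 277) = 1.
Track Bezout coefficients alongside the remainders: start with r₀ = 375 = a·1 + b·0 (s = 1, t = 0) and r₁ = 277 = a·0 + b·1 (s = 0, t = 1); each new remainder r_{k+1} = r_{k-1} − q_k·r_k inherits s_{k+1} = s_{k-1} − q_k·s_k, t_{k+1} = t_{k-1} − q_k·t_k, so r_k = a·s_k + b·t_k at every step:
  q = 1: r = 98, s = 1 − 1·0 = 1, t = 0 − 1·1 = -1  (check: 375·1 + 277·(-1) = 98)
  q = 2: r = 81, s = 0 − 2·1 = -2, t = 1 − 2·(-1) = 3  (check: 375·(-2) + 277·3 = 81)
  q = 1: r = 17, s = 1 − 1·(-2) = 3, t = -1 − 1·3 = -4  (check: 375·3 + 277·(-4) = 17)
  q = 4: r = 13, s = -2 − 4·3 = -14, t = 3 − 4·(-4) = 19  (check: 375·(-14) + 277·19 = 13)
  q = 1: r = 4, s = 3 − 1·(-14) = 17, t = -4 − 1·19 = -23  (check: 375·17 + 277·(-23) = 4)
  q = 3: r = 1, s = -14 − 3·17 = -65, t = 19 − 3·(-23) = 88  (check: 375·(-65) + 277·88 = 1)
The row with r = 1 (the gcd) gives the Bezout coefficients s = -65, t = 88.
Result: 375 · (-65) + 277 · (88) = 1.

gcd(375, 277) = 1; s = -65, t = 88 (check: 375·(-65) + 277·88 = 1).


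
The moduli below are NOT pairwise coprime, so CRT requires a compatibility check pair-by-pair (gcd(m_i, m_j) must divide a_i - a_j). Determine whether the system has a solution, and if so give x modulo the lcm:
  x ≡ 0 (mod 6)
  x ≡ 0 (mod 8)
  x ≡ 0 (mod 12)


Moduli 6, 8, 12 are not pairwise coprime, so CRT works modulo lcm(m_i) when all pairwise compatibility conditions hold.
Pairwise compatibility: gcd(m_i, m_j) must divide a_i - a_j for every pair.
Merge one congruence at a time:
  Start: x ≡ 0 (mod 6).
  Combine with x ≡ 0 (mod 8): gcd(6, 8) = 2; 0 - 0 = 0, which IS divisible by 2, so compatible.
    Write x = 0 + 6·t and substitute into x ≡ 0 (mod 8): 6·t ≡ 0 − 0 = 0 (mod 8).
    Divide the congruence (and modulus) by g = 2: 3·t ≡ 0 (mod 4).
    The inverse of 3 mod 4 is 3 (since 3·3 = 9 = 2·4 + 1), so t ≡ 3·0 = 0 ≡ 0 (mod 4).
    Then x = 0 + 6·0 = 0, valid modulo lcm(6, 8) = 24: x ≡ 0 (mod 24).
  Combine with x ≡ 0 (mod 12): gcd(24, 12) = 12; 0 - 0 = 0, which IS divisible by 12, so compatible.
    Write x = 0 + 24·t and substitute into x ≡ 0 (mod 12): 24·t ≡ 0 − 0 = 0 (mod 12).
    Divide the congruence (and modulus) by g = 12: 2·t ≡ 0 (mod 1).
    Modulo 1 every t works; take t = 0.
    Then x = 0 + 24·0 = 0, valid modulo lcm(24, 12) = 24: x ≡ 0 (mod 24).
Verify: 0 mod 6 = 0, 0 mod 8 = 0, 0 mod 12 = 0.

x ≡ 0 (mod 24).


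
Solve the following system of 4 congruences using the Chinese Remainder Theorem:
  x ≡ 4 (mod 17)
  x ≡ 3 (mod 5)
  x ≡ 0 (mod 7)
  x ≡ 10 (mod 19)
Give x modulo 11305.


Product of moduli M = 17 · 5 · 7 · 19 = 11305.
Merge one congruence at a time:
  Start: x ≡ 4 (mod 17).
  Combine with x ≡ 3 (mod 5); new modulus lcm = 85.
    Write x = 4 + 17·t and substitute into x ≡ 3 (mod 5): 17·t ≡ 3 − 4 = -1 (mod 5).
    Reduce coefficients mod 5: 2·t ≡ 4 (mod 5).
    The inverse of 2 mod 5 is 3 (since 2·3 = 6 = 1·5 + 1), so t ≡ 3·4 = 12 ≡ 2 (mod 5).
    Then x = 4 + 17·2 = 38, valid modulo lcm(17, 5) = 85: x ≡ 38 (mod 85).
  Combine with x ≡ 0 (mod 7); new modulus lcm = 595.
    Write x = 38 + 85·t and substitute into x ≡ 0 (mod 7): 85·t ≡ 0 − 38 = -38 (mod 7).
    Reduce coefficients mod 7: 1·t ≡ 4 (mod 7).
    So t ≡ 4 (mod 7).
    Then x = 38 + 85·4 = 378, valid modulo lcm(85, 7) = 595: x ≡ 378 (mod 595).
  Combine with x ≡ 10 (mod 19); new modulus lcm = 11305.
    Write x = 378 + 595·t and substitute into x ≡ 10 (mod 19): 595·t ≡ 10 − 378 = -368 (mod 19).
    Reduce coefficients mod 19: 6·t ≡ 12 (mod 19).
    The inverse of 6 mod 19 is 16 (since 6·16 = 96 = 5·19 + 1), so t ≡ 16·12 = 192 ≡ 2 (mod 19).
    Then x = 378 + 595·2 = 1568, valid modulo lcm(595, 19) = 11305: x ≡ 1568 (mod 11305).
Verify against each original: 1568 mod 17 = 4, 1568 mod 5 = 3, 1568 mod 7 = 0, 1568 mod 19 = 10.

x ≡ 1568 (mod 11305).


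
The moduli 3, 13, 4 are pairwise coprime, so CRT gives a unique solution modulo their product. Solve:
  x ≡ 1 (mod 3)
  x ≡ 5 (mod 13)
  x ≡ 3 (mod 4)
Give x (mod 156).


Moduli 3, 13, 4 are pairwise coprime; by CRT there is a unique solution modulo M = 3 · 13 · 4 = 156.
Solve pairwise, accumulating the modulus:
  Start with x ≡ 1 (mod 3).
  Combine with x ≡ 5 (mod 13): since gcd(3, 13) = 1, we get a unique residue mod 39.
    Write x = 1 + 3·t and substitute into x ≡ 5 (mod 13): 3·t ≡ 5 − 1 = 4 (mod 13).
    The inverse of 3 mod 13 is 9 (since 3·9 = 27 = 2·13 + 1), so t ≡ 9·4 = 36 ≡ 10 (mod 13).
    Then x = 1 + 3·10 = 31, valid modulo lcm(3, 13) = 39: x ≡ 31 (mod 39).
  Combine with x ≡ 3 (mod 4): since gcd(39, 4) = 1, we get a unique residue mod 156.
    Write x = 31 + 39·t and substitute into x ≡ 3 (mod 4): 39·t ≡ 3 − 31 = -28 (mod 4).
    Reduce coefficients mod 4: 3·t ≡ 0 (mod 4).
    The inverse of 3 mod 4 is 3 (since 3·3 = 9 = 2·4 + 1), so t ≡ 3·0 = 0 ≡ 0 (mod 4).
    Then x = 31 + 39·0 = 31, valid modulo lcm(39, 4) = 156: x ≡ 31 (mod 156).
Verify: 31 mod 3 = 1 ✓, 31 mod 13 = 5 ✓, 31 mod 4 = 3 ✓.

x ≡ 31 (mod 156).


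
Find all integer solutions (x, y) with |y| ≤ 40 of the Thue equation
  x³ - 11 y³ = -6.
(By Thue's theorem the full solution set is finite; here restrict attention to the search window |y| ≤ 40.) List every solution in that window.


The equation is x³ - 11y³ = -6. For fixed y, x³ = 11·y³ − 6, so a solution requires the RHS to be a perfect cube.
Strategy: iterate y from -40 to 40, compute RHS = 11·y³ − 6, and check whether it is a (positive or negative) perfect cube.
Check small values of y:
  y = 0: RHS = -6 is not a perfect cube.
  y = 1: RHS = 5 is not a perfect cube.
  y = -1: RHS = -17 is not a perfect cube.
  y = 2: RHS = 82 is not a perfect cube.
  y = -2: RHS = -94 is not a perfect cube.
  y = 3: RHS = 291 is not a perfect cube.
  y = -3: RHS = -303 is not a perfect cube.
Continuing the search up to |y| = 40 finds no solutions either.
No (x, y) in the scanned range satisfies the equation.

No integer solutions with |y| ≤ 40.
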